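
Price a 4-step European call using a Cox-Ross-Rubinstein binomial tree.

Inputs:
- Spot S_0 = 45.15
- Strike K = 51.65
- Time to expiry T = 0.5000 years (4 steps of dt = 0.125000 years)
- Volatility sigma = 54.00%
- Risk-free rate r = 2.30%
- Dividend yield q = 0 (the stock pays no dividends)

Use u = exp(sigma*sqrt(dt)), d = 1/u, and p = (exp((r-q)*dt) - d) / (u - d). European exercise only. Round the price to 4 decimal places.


dt = T/N = 0.125000
u = exp(sigma*sqrt(dt)) = 1.210361; d = 1/u = 0.826200
p = (exp((r-q)*dt) - d) / (u - d) = 0.459909
Discount per step: exp(-r*dt) = 0.997129
Stock lattice S(k, i) with i counting down-moves:
  k=0: S(0,0) = 45.1500
  k=1: S(1,0) = 54.6478; S(1,1) = 37.3029
  k=2: S(2,0) = 66.1436; S(2,1) = 45.1500; S(2,2) = 30.8197
  k=3: S(3,0) = 80.0576; S(3,1) = 54.6478; S(3,2) = 37.3029; S(3,3) = 25.4632
  k=4: S(4,0) = 96.8987; S(4,1) = 66.1436; S(4,2) = 45.1500; S(4,3) = 30.8197; S(4,4) = 21.0377
Terminal payoffs V(N, i) = max(S_T - K, 0):
  V(4,0) = 45.248652; V(4,1) = 14.493587; V(4,2) = 0.000000; V(4,3) = 0.000000; V(4,4) = 0.000000
Backward induction: V(k, i) = exp(-r*dt) * [p * V(k+1, i) + (1-p) * V(k+1, i+1)].
  V(3,0) = exp(-r*dt) * [p*45.248652 + (1-p)*14.493587] = 28.555912
  V(3,1) = exp(-r*dt) * [p*14.493587 + (1-p)*0.000000] = 6.646600
  V(3,2) = exp(-r*dt) * [p*0.000000 + (1-p)*0.000000] = 0.000000
  V(3,3) = exp(-r*dt) * [p*0.000000 + (1-p)*0.000000] = 0.000000
  V(2,0) = exp(-r*dt) * [p*28.555912 + (1-p)*6.646600] = 16.674888
  V(2,1) = exp(-r*dt) * [p*6.646600 + (1-p)*0.000000] = 3.048058
  V(2,2) = exp(-r*dt) * [p*0.000000 + (1-p)*0.000000] = 0.000000
  V(1,0) = exp(-r*dt) * [p*16.674888 + (1-p)*3.048058] = 9.288422
  V(1,1) = exp(-r*dt) * [p*3.048058 + (1-p)*0.000000] = 1.397806
  V(0,0) = exp(-r*dt) * [p*9.288422 + (1-p)*1.397806] = 5.012342

Answer: Price = V(0,0) = 5.0123


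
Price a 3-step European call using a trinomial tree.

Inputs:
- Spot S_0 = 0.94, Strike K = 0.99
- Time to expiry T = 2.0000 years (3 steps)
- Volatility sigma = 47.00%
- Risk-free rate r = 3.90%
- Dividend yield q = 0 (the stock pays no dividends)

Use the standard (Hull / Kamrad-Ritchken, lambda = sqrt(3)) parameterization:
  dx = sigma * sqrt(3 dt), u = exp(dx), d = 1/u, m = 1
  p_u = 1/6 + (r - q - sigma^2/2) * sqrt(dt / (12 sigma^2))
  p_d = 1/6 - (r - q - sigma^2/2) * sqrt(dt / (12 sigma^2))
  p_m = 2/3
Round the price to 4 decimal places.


Answer: Price = V(0,0) = 0.2365

Derivation:
dt = T/N = 0.666667; dx = sigma*sqrt(3*dt) = 0.664680
u = exp(dx) = 1.943869; d = 1/u = 0.514438
p_u = 0.130835, p_m = 0.666667, p_d = 0.202498
Discount per step: exp(-r*dt) = 0.974335
Stock lattice S(k, j) with j the centered position index:
  k=0: S(0,+0) = 0.9400
  k=1: S(1,-1) = 0.4836; S(1,+0) = 0.9400; S(1,+1) = 1.8272
  k=2: S(2,-2) = 0.2488; S(2,-1) = 0.4836; S(2,+0) = 0.9400; S(2,+1) = 1.8272; S(2,+2) = 3.5519
  k=3: S(3,-3) = 0.1280; S(3,-2) = 0.2488; S(3,-1) = 0.4836; S(3,+0) = 0.9400; S(3,+1) = 1.8272; S(3,+2) = 3.5519; S(3,+3) = 6.9044
Terminal payoffs V(N, j) = max(S_T - K, 0):
  V(3,-3) = 0.000000; V(3,-2) = 0.000000; V(3,-1) = 0.000000; V(3,+0) = 0.000000; V(3,+1) = 0.837237; V(3,+2) = 2.561909; V(3,+3) = 5.914447
Backward induction: V(k, j) = exp(-r*dt) * [p_u * V(k+1, j+1) + p_m * V(k+1, j) + p_d * V(k+1, j-1)]
  V(2,-2) = exp(-r*dt) * [p_u*0.000000 + p_m*0.000000 + p_d*0.000000] = 0.000000
  V(2,-1) = exp(-r*dt) * [p_u*0.000000 + p_m*0.000000 + p_d*0.000000] = 0.000000
  V(2,+0) = exp(-r*dt) * [p_u*0.837237 + p_m*0.000000 + p_d*0.000000] = 0.106728
  V(2,+1) = exp(-r*dt) * [p_u*2.561909 + p_m*0.837237 + p_d*0.000000] = 0.870418
  V(2,+2) = exp(-r*dt) * [p_u*5.914447 + p_m*2.561909 + p_d*0.837237] = 2.583250
  V(1,-1) = exp(-r*dt) * [p_u*0.106728 + p_m*0.000000 + p_d*0.000000] = 0.013605
  V(1,+0) = exp(-r*dt) * [p_u*0.870418 + p_m*0.106728 + p_d*0.000000] = 0.180284
  V(1,+1) = exp(-r*dt) * [p_u*2.583250 + p_m*0.870418 + p_d*0.106728] = 0.915748
  V(0,+0) = exp(-r*dt) * [p_u*0.915748 + p_m*0.180284 + p_d*0.013605] = 0.236526


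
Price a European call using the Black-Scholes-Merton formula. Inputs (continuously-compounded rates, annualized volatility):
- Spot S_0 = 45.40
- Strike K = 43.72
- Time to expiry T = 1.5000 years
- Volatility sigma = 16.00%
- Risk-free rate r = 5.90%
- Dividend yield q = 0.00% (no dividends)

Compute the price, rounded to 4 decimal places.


d1 = (ln(S/K) + (r - q + 0.5*sigma^2) * T) / (sigma * sqrt(T)) = 0.74202414
d2 = d1 - sigma * sqrt(T) = 0.54606496
exp(-rT) = 0.91530311; exp(-qT) = 1.00000000
C = S_0 * exp(-qT) * N(d1) - K * exp(-rT) * N(d2)
N(d1) = 0.77096365; N(d2) = 0.70748936
C = 45.4000 * 1.00000000 * 0.77096365 - 43.7200 * 0.91530311 * 0.70748936 = 6.6901

Answer: Price = 6.6901


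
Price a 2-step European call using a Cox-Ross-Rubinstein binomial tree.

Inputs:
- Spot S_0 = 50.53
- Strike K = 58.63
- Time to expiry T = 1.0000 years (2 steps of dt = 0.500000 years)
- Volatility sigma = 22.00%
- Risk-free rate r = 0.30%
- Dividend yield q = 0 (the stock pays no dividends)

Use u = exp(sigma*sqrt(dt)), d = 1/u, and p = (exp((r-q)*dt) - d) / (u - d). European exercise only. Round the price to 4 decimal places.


Answer: Price = V(0,0) = 2.2389

Derivation:
dt = T/N = 0.500000
u = exp(sigma*sqrt(dt)) = 1.168316; d = 1/u = 0.855933
p = (exp((r-q)*dt) - d) / (u - d) = 0.465993
Discount per step: exp(-r*dt) = 0.998501
Stock lattice S(k, i) with i counting down-moves:
  k=0: S(0,0) = 50.5300
  k=1: S(1,0) = 59.0350; S(1,1) = 43.2503
  k=2: S(2,0) = 68.9716; S(2,1) = 50.5300; S(2,2) = 37.0193
Terminal payoffs V(N, i) = max(S_T - K, 0):
  V(2,0) = 10.341557; V(2,1) = 0.000000; V(2,2) = 0.000000
Backward induction: V(k, i) = exp(-r*dt) * [p * V(k+1, i) + (1-p) * V(k+1, i+1)].
  V(1,0) = exp(-r*dt) * [p*10.341557 + (1-p)*0.000000] = 4.811868
  V(1,1) = exp(-r*dt) * [p*0.000000 + (1-p)*0.000000] = 0.000000
  V(0,0) = exp(-r*dt) * [p*4.811868 + (1-p)*0.000000] = 2.238935


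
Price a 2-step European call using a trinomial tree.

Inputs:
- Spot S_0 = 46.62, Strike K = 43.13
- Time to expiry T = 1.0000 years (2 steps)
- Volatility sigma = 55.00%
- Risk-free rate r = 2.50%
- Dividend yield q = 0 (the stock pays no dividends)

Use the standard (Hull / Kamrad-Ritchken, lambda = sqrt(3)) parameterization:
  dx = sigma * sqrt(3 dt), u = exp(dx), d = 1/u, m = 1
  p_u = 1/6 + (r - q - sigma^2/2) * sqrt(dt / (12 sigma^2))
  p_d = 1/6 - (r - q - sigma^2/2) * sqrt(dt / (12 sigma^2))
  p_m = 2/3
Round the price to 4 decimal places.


Answer: Price = V(0,0) = 11.1201

Derivation:
dt = T/N = 0.500000; dx = sigma*sqrt(3*dt) = 0.673610
u = exp(dx) = 1.961304; d = 1/u = 0.509865
p_u = 0.119811, p_m = 0.666667, p_d = 0.213522
Discount per step: exp(-r*dt) = 0.987578
Stock lattice S(k, j) with j the centered position index:
  k=0: S(0,+0) = 46.6200
  k=1: S(1,-1) = 23.7699; S(1,+0) = 46.6200; S(1,+1) = 91.4360
  k=2: S(2,-2) = 12.1194; S(2,-1) = 23.7699; S(2,+0) = 46.6200; S(2,+1) = 91.4360; S(2,+2) = 179.3338
Terminal payoffs V(N, j) = max(S_T - K, 0):
  V(2,-2) = 0.000000; V(2,-1) = 0.000000; V(2,+0) = 3.490000; V(2,+1) = 48.306004; V(2,+2) = 136.203821
Backward induction: V(k, j) = exp(-r*dt) * [p_u * V(k+1, j+1) + p_m * V(k+1, j) + p_d * V(k+1, j-1)]
  V(1,-1) = exp(-r*dt) * [p_u*3.490000 + p_m*0.000000 + p_d*0.000000] = 0.412946
  V(1,+0) = exp(-r*dt) * [p_u*48.306004 + p_m*3.490000 + p_d*0.000000] = 8.013455
  V(1,+1) = exp(-r*dt) * [p_u*136.203821 + p_m*48.306004 + p_d*3.490000] = 48.655882
  V(0,+0) = exp(-r*dt) * [p_u*48.655882 + p_m*8.013455 + p_d*0.412946] = 11.120108


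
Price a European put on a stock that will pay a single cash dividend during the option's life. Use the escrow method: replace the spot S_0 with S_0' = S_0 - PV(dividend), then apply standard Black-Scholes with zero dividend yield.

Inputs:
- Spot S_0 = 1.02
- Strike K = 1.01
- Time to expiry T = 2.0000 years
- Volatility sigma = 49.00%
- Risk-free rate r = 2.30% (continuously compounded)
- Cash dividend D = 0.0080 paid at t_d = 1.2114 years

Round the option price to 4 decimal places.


Answer: Price = 0.2447

Derivation:
PV(D) = D * exp(-r * t_d) = 0.0080 * 0.97252237 = 0.00778018
S_0' = S_0 - PV(D) = 1.0200 - 0.00778018 = 1.01221982
d1 = (ln(S_0'/K) + (r + sigma^2/2)*T) / (sigma*sqrt(T)) = 0.41603195
d2 = d1 - sigma*sqrt(T) = -0.27693270
exp(-rT) = 0.95504196
N(-d1) = 0.33869331; N(-d2) = 0.60908411
P = K * exp(-rT) * N(-d2) - S_0' * N(-d1) = 1.0100 * 0.95504196 * 0.60908411 - 1.01221982 * 0.33869331 = 0.2447


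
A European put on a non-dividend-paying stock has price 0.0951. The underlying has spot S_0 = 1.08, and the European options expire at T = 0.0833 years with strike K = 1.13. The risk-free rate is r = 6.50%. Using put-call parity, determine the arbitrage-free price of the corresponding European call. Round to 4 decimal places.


Answer: Call price = 0.0512

Derivation:
Put-call parity: C - P = S_0 * exp(-qT) - K * exp(-rT).
S_0 * exp(-qT) = 1.0800 * 1.00000000 = 1.08000000
K * exp(-rT) = 1.1300 * 0.99460013 = 1.12389815
C = P + S*exp(-qT) - K*exp(-rT)
C = 0.0951 + 1.08000000 - 1.12389815 = 0.0512


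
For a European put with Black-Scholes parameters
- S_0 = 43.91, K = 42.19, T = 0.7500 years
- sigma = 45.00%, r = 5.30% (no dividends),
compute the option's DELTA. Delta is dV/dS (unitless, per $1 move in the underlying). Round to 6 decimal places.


d1 = 0.3993887420; d2 = 0.0096773103
phi(d1) = 0.3683601257; exp(-qT) = 1.0000000000; exp(-rT) = 0.9610296665
N(-d1) = 0.3448033940
Delta = -exp(-qT) * N(-d1) = -1.0000000000 * 0.3448033940 = -0.344803

Answer: Delta = -0.344803


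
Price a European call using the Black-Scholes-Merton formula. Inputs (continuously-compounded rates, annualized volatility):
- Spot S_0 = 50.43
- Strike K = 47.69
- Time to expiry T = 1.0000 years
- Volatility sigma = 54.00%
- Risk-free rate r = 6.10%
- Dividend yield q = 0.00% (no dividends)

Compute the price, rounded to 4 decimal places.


Answer: Price = 13.1532

Derivation:
d1 = (ln(S/K) + (r - q + 0.5*sigma^2) * T) / (sigma * sqrt(T)) = 0.48641575
d2 = d1 - sigma * sqrt(T) = -0.05358425
exp(-rT) = 0.94082324; exp(-qT) = 1.00000000
C = S_0 * exp(-qT) * N(d1) - K * exp(-rT) * N(d2)
N(d1) = 0.68666379; N(d2) = 0.47863320
C = 50.4300 * 1.00000000 * 0.68666379 - 47.6900 * 0.94082324 * 0.47863320 = 13.1532


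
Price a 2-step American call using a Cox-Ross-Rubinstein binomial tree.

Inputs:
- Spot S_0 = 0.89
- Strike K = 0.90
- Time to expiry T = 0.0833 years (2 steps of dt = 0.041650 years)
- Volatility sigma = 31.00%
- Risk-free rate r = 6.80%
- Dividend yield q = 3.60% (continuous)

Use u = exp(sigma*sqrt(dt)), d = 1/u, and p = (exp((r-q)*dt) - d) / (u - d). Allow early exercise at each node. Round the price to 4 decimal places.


dt = T/N = 0.041650
u = exp(sigma*sqrt(dt)) = 1.065310; d = 1/u = 0.938694
p = (exp((r-q)*dt) - d) / (u - d) = 0.494722
Discount per step: exp(-r*dt) = 0.997172
Stock lattice S(k, i) with i counting down-moves:
  k=0: S(0,0) = 0.8900
  k=1: S(1,0) = 0.9481; S(1,1) = 0.8354
  k=2: S(2,0) = 1.0100; S(2,1) = 0.8900; S(2,2) = 0.7842
Terminal payoffs V(N, i) = max(S_T - K, 0):
  V(2,0) = 0.110048; V(2,1) = 0.000000; V(2,2) = 0.000000
Backward induction: V(k, i) = exp(-r*dt) * [p * V(k+1, i) + (1-p) * V(k+1, i+1)]; then take max(V_cont, immediate exercise) for American.
  V(1,0) = exp(-r*dt) * [p*0.110048 + (1-p)*0.000000] = 0.054289; exercise = 0.048126; V(1,0) = max -> 0.054289
  V(1,1) = exp(-r*dt) * [p*0.000000 + (1-p)*0.000000] = 0.000000; exercise = 0.000000; V(1,1) = max -> 0.000000
  V(0,0) = exp(-r*dt) * [p*0.054289 + (1-p)*0.000000] = 0.026782; exercise = 0.000000; V(0,0) = max -> 0.026782

Answer: Price = V(0,0) = 0.0268


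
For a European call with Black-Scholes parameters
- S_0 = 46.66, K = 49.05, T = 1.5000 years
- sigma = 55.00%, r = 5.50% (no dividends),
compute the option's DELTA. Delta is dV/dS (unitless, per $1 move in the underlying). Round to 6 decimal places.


Answer: Delta = 0.649927

Derivation:
d1 = 0.3851222578; d2 = -0.2884874214
phi(d1) = 0.3704272870; exp(-qT) = 1.0000000000; exp(-rT) = 0.9208114379
N(d1) = 0.6499265809
Delta = exp(-qT) * N(d1) = 1.0000000000 * 0.6499265809 = 0.649927


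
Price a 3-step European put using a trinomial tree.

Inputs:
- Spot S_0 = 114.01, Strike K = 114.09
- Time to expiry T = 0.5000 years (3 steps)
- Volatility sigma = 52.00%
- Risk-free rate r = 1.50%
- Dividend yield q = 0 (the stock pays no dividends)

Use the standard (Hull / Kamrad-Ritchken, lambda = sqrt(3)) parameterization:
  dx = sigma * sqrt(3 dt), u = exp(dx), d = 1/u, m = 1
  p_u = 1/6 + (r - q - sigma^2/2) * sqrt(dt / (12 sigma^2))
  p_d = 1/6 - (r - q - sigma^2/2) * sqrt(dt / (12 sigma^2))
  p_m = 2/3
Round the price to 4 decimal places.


dt = T/N = 0.166667; dx = sigma*sqrt(3*dt) = 0.367696
u = exp(dx) = 1.444402; d = 1/u = 0.692328
p_u = 0.139425, p_m = 0.666667, p_d = 0.193908
Discount per step: exp(-r*dt) = 0.997503
Stock lattice S(k, j) with j the centered position index:
  k=0: S(0,+0) = 114.0100
  k=1: S(1,-1) = 78.9323; S(1,+0) = 114.0100; S(1,+1) = 164.6763
  k=2: S(2,-2) = 54.6470; S(2,-1) = 78.9323; S(2,+0) = 114.0100; S(2,+1) = 164.6763; S(2,+2) = 237.8588
  k=3: S(3,-3) = 37.8337; S(3,-2) = 54.6470; S(3,-1) = 78.9323; S(3,+0) = 114.0100; S(3,+1) = 164.6763; S(3,+2) = 237.8588; S(3,+3) = 343.5638
Terminal payoffs V(N, j) = max(K - S_T, 0):
  V(3,-3) = 76.256325; V(3,-2) = 59.442957; V(3,-1) = 35.157691; V(3,+0) = 0.080000; V(3,+1) = 0.000000; V(3,+2) = 0.000000; V(3,+3) = 0.000000
Backward induction: V(k, j) = exp(-r*dt) * [p_u * V(k+1, j+1) + p_m * V(k+1, j) + p_d * V(k+1, j-1)]
  V(2,-2) = exp(-r*dt) * [p_u*35.157691 + p_m*59.442957 + p_d*76.256325] = 59.169131
  V(2,-1) = exp(-r*dt) * [p_u*0.080000 + p_m*35.157691 + p_d*59.442957] = 34.888773
  V(2,+0) = exp(-r*dt) * [p_u*0.000000 + p_m*0.080000 + p_d*35.157691] = 6.853550
  V(2,+1) = exp(-r*dt) * [p_u*0.000000 + p_m*0.000000 + p_d*0.080000] = 0.015474
  V(2,+2) = exp(-r*dt) * [p_u*0.000000 + p_m*0.000000 + p_d*0.000000] = 0.000000
  V(1,-1) = exp(-r*dt) * [p_u*6.853550 + p_m*34.888773 + p_d*59.169131] = 35.599021
  V(1,+0) = exp(-r*dt) * [p_u*0.015474 + p_m*6.853550 + p_d*34.888773] = 11.308111
  V(1,+1) = exp(-r*dt) * [p_u*0.000000 + p_m*0.015474 + p_d*6.853550] = 1.335933
  V(0,+0) = exp(-r*dt) * [p_u*1.335933 + p_m*11.308111 + p_d*35.599021] = 14.591429

Answer: Price = V(0,0) = 14.5914


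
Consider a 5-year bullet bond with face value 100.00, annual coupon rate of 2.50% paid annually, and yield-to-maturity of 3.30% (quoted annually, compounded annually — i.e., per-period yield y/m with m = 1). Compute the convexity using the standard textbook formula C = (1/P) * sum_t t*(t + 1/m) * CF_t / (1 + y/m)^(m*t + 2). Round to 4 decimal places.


Answer: Convexity = 26.2976

Derivation:
Coupon per period c = face * coupon_rate / m = 2.500000
Periods per year m = 1; per-period yield y/m = 0.033000
Number of cashflows N = 5
Cashflows (t years, CF_t, discount factor 1/(1+y/m)^(m*t), PV):
  t = 1.0000: CF_t = 2.500000, DF = 0.968054, PV = 2.420136
  t = 2.0000: CF_t = 2.500000, DF = 0.937129, PV = 2.342822
  t = 3.0000: CF_t = 2.500000, DF = 0.907192, PV = 2.267979
  t = 4.0000: CF_t = 2.500000, DF = 0.878211, PV = 2.195527
  t = 5.0000: CF_t = 102.500000, DF = 0.850156, PV = 87.140943
Price P = sum_t PV_t = 96.367407
Convexity numerator sum_t t*(t + 1/m) * CF_t / (1+y/m)^(m*t + 2):
  t = 1.0000: term = 4.535958
  t = 2.0000: term = 13.173160
  t = 3.0000: term = 25.504666
  t = 4.0000: term = 41.149833
  t = 5.0000: term = 2449.869041
Convexity = (1/P) * sum = 2534.232658 / 96.367407 = 26.297612


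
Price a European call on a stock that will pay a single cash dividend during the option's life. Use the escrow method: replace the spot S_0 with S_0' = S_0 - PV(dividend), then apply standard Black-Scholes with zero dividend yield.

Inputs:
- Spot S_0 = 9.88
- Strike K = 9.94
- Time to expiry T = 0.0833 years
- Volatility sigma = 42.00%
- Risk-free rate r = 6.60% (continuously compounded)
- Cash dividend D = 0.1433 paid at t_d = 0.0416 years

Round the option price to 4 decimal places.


Answer: Price = 0.4037

Derivation:
PV(D) = D * exp(-r * t_d) = 0.1433 * 0.99725817 = 0.14290710
S_0' = S_0 - PV(D) = 9.8800 - 0.14290710 = 9.73709290
d1 = (ln(S_0'/K) + (r + sigma^2/2)*T) / (sigma*sqrt(T)) = -0.06417754
d2 = d1 - sigma*sqrt(T) = -0.18539685
exp(-rT) = 0.99451729
N(d1) = 0.47441443; N(d2) = 0.42645889
C = S_0' * N(d1) - K * exp(-rT) * N(d2) = 9.73709290 * 0.47441443 - 9.9400 * 0.99451729 * 0.42645889 = 0.4037


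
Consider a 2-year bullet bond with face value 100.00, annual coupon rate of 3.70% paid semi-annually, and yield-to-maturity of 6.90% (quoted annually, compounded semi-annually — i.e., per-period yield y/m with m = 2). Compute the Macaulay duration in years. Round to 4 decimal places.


Answer: Macaulay duration = 1.9443 years

Derivation:
Coupon per period c = face * coupon_rate / m = 1.850000
Periods per year m = 2; per-period yield y/m = 0.034500
Number of cashflows N = 4
Cashflows (t years, CF_t, discount factor 1/(1+y/m)^(m*t), PV):
  t = 0.5000: CF_t = 1.850000, DF = 0.966651, PV = 1.788304
  t = 1.0000: CF_t = 1.850000, DF = 0.934413, PV = 1.728665
  t = 1.5000: CF_t = 1.850000, DF = 0.903251, PV = 1.671015
  t = 2.0000: CF_t = 101.850000, DF = 0.873128, PV = 88.928108
Price P = sum_t PV_t = 94.116091
Macaulay numerator sum_t t * PV_t:
  t * PV_t at t = 0.5000: 0.894152
  t * PV_t at t = 1.0000: 1.728665
  t * PV_t at t = 1.5000: 2.506522
  t * PV_t at t = 2.0000: 177.856216
Macaulay duration D = (sum_t t * PV_t) / P = 182.985555 / 94.116091 = 1.944254


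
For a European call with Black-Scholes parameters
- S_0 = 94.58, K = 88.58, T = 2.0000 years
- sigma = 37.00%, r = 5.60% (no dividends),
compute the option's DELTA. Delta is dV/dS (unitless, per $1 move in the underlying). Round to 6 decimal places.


Answer: Delta = 0.726055

Derivation:
d1 = 0.6009259809; d2 = 0.0776669629
phi(d1) = 0.3330393758; exp(-qT) = 1.0000000000; exp(-rT) = 0.8940442575
N(d1) = 0.7260553561
Delta = exp(-qT) * N(d1) = 1.0000000000 * 0.7260553561 = 0.726055


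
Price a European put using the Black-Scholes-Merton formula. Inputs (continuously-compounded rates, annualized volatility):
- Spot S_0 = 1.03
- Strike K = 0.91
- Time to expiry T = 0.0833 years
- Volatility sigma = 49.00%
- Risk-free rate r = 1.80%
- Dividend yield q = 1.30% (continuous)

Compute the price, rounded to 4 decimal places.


d1 = (ln(S/K) + (r - q + 0.5*sigma^2) * T) / (sigma * sqrt(T)) = 0.94953862
d2 = d1 - sigma * sqrt(T) = 0.80811609
exp(-rT) = 0.99850172; exp(-qT) = 0.99891769
P = K * exp(-rT) * N(-d2) - S_0 * exp(-qT) * N(-d1)
N(-d1) = 0.17117337; N(-d2) = 0.20951188
P = 0.9100 * 0.99850172 * 0.20951188 - 1.0300 * 0.99891769 * 0.17117337 = 0.0143

Answer: Price = 0.0143


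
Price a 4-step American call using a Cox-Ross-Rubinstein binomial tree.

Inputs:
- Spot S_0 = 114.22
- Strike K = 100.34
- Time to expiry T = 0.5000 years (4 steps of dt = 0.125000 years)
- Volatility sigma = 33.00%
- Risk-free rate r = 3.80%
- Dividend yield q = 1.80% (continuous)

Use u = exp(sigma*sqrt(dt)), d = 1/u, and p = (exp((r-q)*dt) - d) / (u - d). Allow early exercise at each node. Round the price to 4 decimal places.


dt = T/N = 0.125000
u = exp(sigma*sqrt(dt)) = 1.123751; d = 1/u = 0.889876
p = (exp((r-q)*dt) - d) / (u - d) = 0.481568
Discount per step: exp(-r*dt) = 0.995261
Stock lattice S(k, i) with i counting down-moves:
  k=0: S(0,0) = 114.2200
  k=1: S(1,0) = 128.3549; S(1,1) = 101.6417
  k=2: S(2,0) = 144.2390; S(2,1) = 114.2200; S(2,2) = 90.4485
  k=3: S(3,0) = 162.0888; S(3,1) = 128.3549; S(3,2) = 101.6417; S(3,3) = 80.4880
  k=4: S(4,0) = 182.1475; S(4,1) = 144.2390; S(4,2) = 114.2200; S(4,3) = 90.4485; S(4,4) = 71.6244
Terminal payoffs V(N, i) = max(S_T - K, 0):
  V(4,0) = 81.807516; V(4,1) = 43.899001; V(4,2) = 13.880000; V(4,3) = 0.000000; V(4,4) = 0.000000
Backward induction: V(k, i) = exp(-r*dt) * [p * V(k+1, i) + (1-p) * V(k+1, i+1)]; then take max(V_cont, immediate exercise) for American.
  V(3,0) = exp(-r*dt) * [p*81.807516 + (1-p)*43.899001] = 61.859985; exercise = 61.748790; V(3,0) = max -> 61.859985
  V(3,1) = exp(-r*dt) * [p*43.899001 + (1-p)*13.880000] = 28.201904; exercise = 28.014893; V(3,1) = max -> 28.201904
  V(3,2) = exp(-r*dt) * [p*13.880000 + (1-p)*0.000000] = 6.652486; exercise = 1.301691; V(3,2) = max -> 6.652486
  V(3,3) = exp(-r*dt) * [p*0.000000 + (1-p)*0.000000] = 0.000000; exercise = 0.000000; V(3,3) = max -> 0.000000
  V(2,0) = exp(-r*dt) * [p*61.859985 + (1-p)*28.201904] = 44.200100; exercise = 43.899001; V(2,0) = max -> 44.200100
  V(2,1) = exp(-r*dt) * [p*28.201904 + (1-p)*6.652486] = 16.949290; exercise = 13.880000; V(2,1) = max -> 16.949290
  V(2,2) = exp(-r*dt) * [p*6.652486 + (1-p)*0.000000] = 3.188441; exercise = 0.000000; V(2,2) = max -> 3.188441
  V(1,0) = exp(-r*dt) * [p*44.200100 + (1-p)*16.949290] = 29.929895; exercise = 28.014893; V(1,0) = max -> 29.929895
  V(1,1) = exp(-r*dt) * [p*16.949290 + (1-p)*3.188441] = 9.768710; exercise = 1.301691; V(1,1) = max -> 9.768710
  V(0,0) = exp(-r*dt) * [p*29.929895 + (1-p)*9.768710] = 19.385387; exercise = 13.880000; V(0,0) = max -> 19.385387

Answer: Price = V(0,0) = 19.3854


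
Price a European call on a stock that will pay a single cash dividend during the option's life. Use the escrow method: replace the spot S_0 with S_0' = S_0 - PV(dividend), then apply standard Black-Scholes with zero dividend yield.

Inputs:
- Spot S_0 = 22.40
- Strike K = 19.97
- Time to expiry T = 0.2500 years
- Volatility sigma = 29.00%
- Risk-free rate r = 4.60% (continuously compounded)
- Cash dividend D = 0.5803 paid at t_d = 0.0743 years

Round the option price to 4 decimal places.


PV(D) = D * exp(-r * t_d) = 0.5803 * 0.99658803 = 0.57832004
S_0' = S_0 - PV(D) = 22.4000 - 0.57832004 = 21.82167996
d1 = (ln(S_0'/K) + (r + sigma^2/2)*T) / (sigma*sqrt(T)) = 0.76334705
d2 = d1 - sigma*sqrt(T) = 0.61834705
exp(-rT) = 0.98856587
N(d1) = 0.77737177; N(d2) = 0.73182670
C = S_0' * N(d1) - K * exp(-rT) * N(d2) = 21.82167996 * 0.77737177 - 19.9700 * 0.98856587 * 0.73182670 = 2.5161

Answer: Price = 2.5161


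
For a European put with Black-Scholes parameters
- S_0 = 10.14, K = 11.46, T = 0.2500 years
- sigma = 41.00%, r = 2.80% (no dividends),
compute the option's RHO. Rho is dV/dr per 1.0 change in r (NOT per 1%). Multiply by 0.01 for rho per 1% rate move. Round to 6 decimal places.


d1 = -0.4603034787; d2 = -0.6653034787
phi(d1) = 0.3588401769; exp(-qT) = 1.0000000000; exp(-rT) = 0.9930244429
N(-d2) = 0.7470717970
Rho = -K*T*exp(-rT)*N(-d2) = -11.4600 * 0.2500 * 0.9930244429 * 0.7470717970 = -2.125430

Answer: Rho = -2.125430


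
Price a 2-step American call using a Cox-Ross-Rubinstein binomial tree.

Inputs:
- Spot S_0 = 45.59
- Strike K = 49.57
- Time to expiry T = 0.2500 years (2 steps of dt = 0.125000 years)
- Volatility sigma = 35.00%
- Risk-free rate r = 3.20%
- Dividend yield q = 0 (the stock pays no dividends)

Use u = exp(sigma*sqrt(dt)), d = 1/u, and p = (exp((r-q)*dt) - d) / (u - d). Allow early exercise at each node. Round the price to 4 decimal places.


Answer: Price = V(0,0) = 2.0608

Derivation:
dt = T/N = 0.125000
u = exp(sigma*sqrt(dt)) = 1.131726; d = 1/u = 0.883606
p = (exp((r-q)*dt) - d) / (u - d) = 0.485257
Discount per step: exp(-r*dt) = 0.996008
Stock lattice S(k, i) with i counting down-moves:
  k=0: S(0,0) = 45.5900
  k=1: S(1,0) = 51.5954; S(1,1) = 40.2836
  k=2: S(2,0) = 58.3918; S(2,1) = 45.5900; S(2,2) = 35.5949
Terminal payoffs V(N, i) = max(S_T - K, 0):
  V(2,0) = 8.821817; V(2,1) = 0.000000; V(2,2) = 0.000000
Backward induction: V(k, i) = exp(-r*dt) * [p * V(k+1, i) + (1-p) * V(k+1, i+1)]; then take max(V_cont, immediate exercise) for American.
  V(1,0) = exp(-r*dt) * [p*8.821817 + (1-p)*0.000000] = 4.263760; exercise = 2.025377; V(1,0) = max -> 4.263760
  V(1,1) = exp(-r*dt) * [p*0.000000 + (1-p)*0.000000] = 0.000000; exercise = 0.000000; V(1,1) = max -> 0.000000
  V(0,0) = exp(-r*dt) * [p*4.263760 + (1-p)*0.000000] = 2.060760; exercise = 0.000000; V(0,0) = max -> 2.060760


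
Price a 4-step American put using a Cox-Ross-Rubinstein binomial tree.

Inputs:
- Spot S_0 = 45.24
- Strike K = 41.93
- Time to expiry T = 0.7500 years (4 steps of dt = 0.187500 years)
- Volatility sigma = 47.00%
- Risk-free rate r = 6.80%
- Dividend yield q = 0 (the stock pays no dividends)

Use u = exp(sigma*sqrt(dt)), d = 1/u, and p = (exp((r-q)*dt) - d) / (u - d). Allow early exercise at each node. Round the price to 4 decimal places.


dt = T/N = 0.187500
u = exp(sigma*sqrt(dt)) = 1.225705; d = 1/u = 0.815857
p = (exp((r-q)*dt) - d) / (u - d) = 0.480604
Discount per step: exp(-r*dt) = 0.987331
Stock lattice S(k, i) with i counting down-moves:
  k=0: S(0,0) = 45.2400
  k=1: S(1,0) = 55.4509; S(1,1) = 36.9094
  k=2: S(2,0) = 67.9664; S(2,1) = 45.2400; S(2,2) = 30.1128
  k=3: S(3,0) = 83.3067; S(3,1) = 55.4509; S(3,2) = 36.9094; S(3,3) = 24.5677
  k=4: S(4,0) = 102.1095; S(4,1) = 67.9664; S(4,2) = 45.2400; S(4,3) = 30.1128; S(4,4) = 20.0438
Terminal payoffs V(N, i) = max(K - S_T, 0):
  V(4,0) = 0.000000; V(4,1) = 0.000000; V(4,2) = 0.000000; V(4,3) = 11.817219; V(4,4) = 21.886242
Backward induction: V(k, i) = exp(-r*dt) * [p * V(k+1, i) + (1-p) * V(k+1, i+1)]; then take max(V_cont, immediate exercise) for American.
  V(3,0) = exp(-r*dt) * [p*0.000000 + (1-p)*0.000000] = 0.000000; exercise = 0.000000; V(3,0) = max -> 0.000000
  V(3,1) = exp(-r*dt) * [p*0.000000 + (1-p)*0.000000] = 0.000000; exercise = 0.000000; V(3,1) = max -> 0.000000
  V(3,2) = exp(-r*dt) * [p*0.000000 + (1-p)*11.817219] = 6.060054; exercise = 5.020621; V(3,2) = max -> 6.060054
  V(3,3) = exp(-r*dt) * [p*11.817219 + (1-p)*21.886242] = 16.831057; exercise = 17.362271; V(3,3) = max -> 17.362271
  V(2,0) = exp(-r*dt) * [p*0.000000 + (1-p)*0.000000] = 0.000000; exercise = 0.000000; V(2,0) = max -> 0.000000
  V(2,1) = exp(-r*dt) * [p*0.000000 + (1-p)*6.060054] = 3.107690; exercise = 0.000000; V(2,1) = max -> 3.107690
  V(2,2) = exp(-r*dt) * [p*6.060054 + (1-p)*17.362271] = 11.779231; exercise = 11.817219; V(2,2) = max -> 11.817219
  V(1,0) = exp(-r*dt) * [p*0.000000 + (1-p)*3.107690] = 1.593672; exercise = 0.000000; V(1,0) = max -> 1.593672
  V(1,1) = exp(-r*dt) * [p*3.107690 + (1-p)*11.817219] = 7.534700; exercise = 5.020621; V(1,1) = max -> 7.534700
  V(0,0) = exp(-r*dt) * [p*1.593672 + (1-p)*7.534700] = 4.620133; exercise = 0.000000; V(0,0) = max -> 4.620133

Answer: Price = V(0,0) = 4.6201


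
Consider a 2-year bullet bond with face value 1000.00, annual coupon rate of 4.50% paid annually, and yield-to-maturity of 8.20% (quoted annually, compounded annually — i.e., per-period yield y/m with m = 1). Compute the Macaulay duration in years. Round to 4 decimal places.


Coupon per period c = face * coupon_rate / m = 45.000000
Periods per year m = 1; per-period yield y/m = 0.082000
Number of cashflows N = 2
Cashflows (t years, CF_t, discount factor 1/(1+y/m)^(m*t), PV):
  t = 1.0000: CF_t = 45.000000, DF = 0.924214, PV = 41.589649
  t = 2.0000: CF_t = 1045.000000, DF = 0.854172, PV = 892.610043
Price P = sum_t PV_t = 934.199692
Macaulay numerator sum_t t * PV_t:
  t * PV_t at t = 1.0000: 41.589649
  t * PV_t at t = 2.0000: 1785.220086
Macaulay duration D = (sum_t t * PV_t) / P = 1826.809735 / 934.199692 = 1.955481

Answer: Macaulay duration = 1.9555 years


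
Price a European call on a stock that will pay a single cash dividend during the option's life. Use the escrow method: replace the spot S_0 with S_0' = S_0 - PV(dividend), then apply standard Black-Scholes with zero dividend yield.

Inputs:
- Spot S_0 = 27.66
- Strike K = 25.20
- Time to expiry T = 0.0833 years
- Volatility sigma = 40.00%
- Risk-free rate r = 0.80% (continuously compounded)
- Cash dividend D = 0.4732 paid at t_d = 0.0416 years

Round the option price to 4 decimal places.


Answer: Price = 2.4625

Derivation:
PV(D) = D * exp(-r * t_d) = 0.4732 * 0.99966726 = 0.47304255
S_0' = S_0 - PV(D) = 27.6600 - 0.47304255 = 27.18695745
d1 = (ln(S_0'/K) + (r + sigma^2/2)*T) / (sigma*sqrt(T)) = 0.72088308
d2 = d1 - sigma*sqrt(T) = 0.60543612
exp(-rT) = 0.99933382
N(d1) = 0.76450927; N(d2) = 0.72755537
C = S_0' * N(d1) - K * exp(-rT) * N(d2) = 27.18695745 * 0.76450927 - 25.2000 * 0.99933382 * 0.72755537 = 2.4625


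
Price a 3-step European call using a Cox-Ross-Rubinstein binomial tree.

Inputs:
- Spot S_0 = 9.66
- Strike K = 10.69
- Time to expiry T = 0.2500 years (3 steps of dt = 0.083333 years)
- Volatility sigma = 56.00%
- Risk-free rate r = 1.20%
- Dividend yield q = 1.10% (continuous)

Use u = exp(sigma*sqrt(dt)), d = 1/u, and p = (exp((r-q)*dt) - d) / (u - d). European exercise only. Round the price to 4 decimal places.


dt = T/N = 0.083333
u = exp(sigma*sqrt(dt)) = 1.175458; d = 1/u = 0.850732
p = (exp((r-q)*dt) - d) / (u - d) = 0.459930
Discount per step: exp(-r*dt) = 0.999000
Stock lattice S(k, i) with i counting down-moves:
  k=0: S(0,0) = 9.6600
  k=1: S(1,0) = 11.3549; S(1,1) = 8.2181
  k=2: S(2,0) = 13.3472; S(2,1) = 9.6600; S(2,2) = 6.9914
  k=3: S(3,0) = 15.6891; S(3,1) = 11.3549; S(3,2) = 8.2181; S(3,3) = 5.9478
Terminal payoffs V(N, i) = max(S_T - K, 0):
  V(3,0) = 4.999126; V(3,1) = 0.664927; V(3,2) = 0.000000; V(3,3) = 0.000000
Backward induction: V(k, i) = exp(-r*dt) * [p * V(k+1, i) + (1-p) * V(k+1, i+1)].
  V(2,0) = exp(-r*dt) * [p*4.999126 + (1-p)*0.664927] = 2.655698
  V(2,1) = exp(-r*dt) * [p*0.664927 + (1-p)*0.000000] = 0.305514
  V(2,2) = exp(-r*dt) * [p*0.000000 + (1-p)*0.000000] = 0.000000
  V(1,0) = exp(-r*dt) * [p*2.655698 + (1-p)*0.305514] = 1.385048
  V(1,1) = exp(-r*dt) * [p*0.305514 + (1-p)*0.000000] = 0.140375
  V(0,0) = exp(-r*dt) * [p*1.385048 + (1-p)*0.140375] = 0.712125

Answer: Price = V(0,0) = 0.7121


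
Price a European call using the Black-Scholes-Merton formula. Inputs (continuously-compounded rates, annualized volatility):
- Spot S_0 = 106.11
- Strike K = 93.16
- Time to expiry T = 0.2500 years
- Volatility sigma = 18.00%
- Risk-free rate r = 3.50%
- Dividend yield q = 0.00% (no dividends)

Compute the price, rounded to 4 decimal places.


d1 = (ln(S/K) + (r - q + 0.5*sigma^2) * T) / (sigma * sqrt(T)) = 1.58842052
d2 = d1 - sigma * sqrt(T) = 1.49842052
exp(-rT) = 0.99128817; exp(-qT) = 1.00000000
C = S_0 * exp(-qT) * N(d1) - K * exp(-rT) * N(d2)
N(d1) = 0.94390436; N(d2) = 0.93298799
C = 106.1100 * 1.00000000 * 0.94390436 - 93.1600 * 0.99128817 * 0.93298799 = 13.9977

Answer: Price = 13.9977


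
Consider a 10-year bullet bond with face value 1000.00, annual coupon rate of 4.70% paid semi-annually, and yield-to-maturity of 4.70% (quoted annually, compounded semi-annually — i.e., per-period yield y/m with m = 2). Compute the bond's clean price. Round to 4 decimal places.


Coupon per period c = face * coupon_rate / m = 23.500000
Periods per year m = 2; per-period yield y/m = 0.023500
Number of cashflows N = 20
Cashflows (t years, CF_t, discount factor 1/(1+y/m)^(m*t), PV):
  t = 0.5000: CF_t = 23.500000, DF = 0.977040, PV = 22.960430
  t = 1.0000: CF_t = 23.500000, DF = 0.954606, PV = 22.433249
  t = 1.5000: CF_t = 23.500000, DF = 0.932688, PV = 21.918172
  t = 2.0000: CF_t = 23.500000, DF = 0.911273, PV = 21.414921
  t = 2.5000: CF_t = 23.500000, DF = 0.890350, PV = 20.923225
  t = 3.0000: CF_t = 23.500000, DF = 0.869907, PV = 20.442819
  t = 3.5000: CF_t = 23.500000, DF = 0.849934, PV = 19.973443
  t = 4.0000: CF_t = 23.500000, DF = 0.830419, PV = 19.514844
  t = 4.5000: CF_t = 23.500000, DF = 0.811352, PV = 19.066775
  t = 5.0000: CF_t = 23.500000, DF = 0.792723, PV = 18.628994
  t = 5.5000: CF_t = 23.500000, DF = 0.774522, PV = 18.201264
  t = 6.0000: CF_t = 23.500000, DF = 0.756739, PV = 17.783355
  t = 6.5000: CF_t = 23.500000, DF = 0.739363, PV = 17.375042
  t = 7.0000: CF_t = 23.500000, DF = 0.722387, PV = 16.976103
  t = 7.5000: CF_t = 23.500000, DF = 0.705801, PV = 16.586324
  t = 8.0000: CF_t = 23.500000, DF = 0.689596, PV = 16.205495
  t = 8.5000: CF_t = 23.500000, DF = 0.673762, PV = 15.833410
  t = 9.0000: CF_t = 23.500000, DF = 0.658292, PV = 15.469868
  t = 9.5000: CF_t = 23.500000, DF = 0.643178, PV = 15.114673
  t = 10.0000: CF_t = 1023.500000, DF = 0.628410, PV = 643.177594
Price P = sum_t PV_t = 1000.000000

Answer: Price = 1000.0000


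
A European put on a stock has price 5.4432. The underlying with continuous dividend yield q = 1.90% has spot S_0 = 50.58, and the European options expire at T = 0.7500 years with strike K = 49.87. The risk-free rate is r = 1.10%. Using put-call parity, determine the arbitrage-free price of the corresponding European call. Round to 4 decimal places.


Answer: Call price = 5.8473

Derivation:
Put-call parity: C - P = S_0 * exp(-qT) - K * exp(-rT).
S_0 * exp(-qT) = 50.5800 * 0.98585105 = 49.86434614
K * exp(-rT) = 49.8700 * 0.99178394 = 49.46026498
C = P + S*exp(-qT) - K*exp(-rT)
C = 5.4432 + 49.86434614 - 49.46026498 = 5.8473


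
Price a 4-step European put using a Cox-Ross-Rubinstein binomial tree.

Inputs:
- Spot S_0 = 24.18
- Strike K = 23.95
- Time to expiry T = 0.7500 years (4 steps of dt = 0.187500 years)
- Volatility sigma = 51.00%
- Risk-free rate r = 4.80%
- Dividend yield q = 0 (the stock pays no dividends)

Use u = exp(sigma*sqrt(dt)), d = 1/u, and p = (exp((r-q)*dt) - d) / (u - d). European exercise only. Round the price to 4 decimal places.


dt = T/N = 0.187500
u = exp(sigma*sqrt(dt)) = 1.247119; d = 1/u = 0.801848
p = (exp((r-q)*dt) - d) / (u - d) = 0.465318
Discount per step: exp(-r*dt) = 0.991040
Stock lattice S(k, i) with i counting down-moves:
  k=0: S(0,0) = 24.1800
  k=1: S(1,0) = 30.1553; S(1,1) = 19.3887
  k=2: S(2,0) = 37.6073; S(2,1) = 24.1800; S(2,2) = 15.5468
  k=3: S(3,0) = 46.9008; S(3,1) = 30.1553; S(3,2) = 19.3887; S(3,3) = 12.4661
  k=4: S(4,0) = 58.4909; S(4,1) = 37.6073; S(4,2) = 24.1800; S(4,3) = 15.5468; S(4,4) = 9.9959
Terminal payoffs V(N, i) = max(K - S_T, 0):
  V(4,0) = 0.000000; V(4,1) = 0.000000; V(4,2) = 0.000000; V(4,3) = 8.403230; V(4,4) = 13.954051
Backward induction: V(k, i) = exp(-r*dt) * [p * V(k+1, i) + (1-p) * V(k+1, i+1)].
  V(3,0) = exp(-r*dt) * [p*0.000000 + (1-p)*0.000000] = 0.000000
  V(3,1) = exp(-r*dt) * [p*0.000000 + (1-p)*0.000000] = 0.000000
  V(3,2) = exp(-r*dt) * [p*0.000000 + (1-p)*8.403230] = 4.452802
  V(3,3) = exp(-r*dt) * [p*8.403230 + (1-p)*13.954051] = 11.269274
  V(2,0) = exp(-r*dt) * [p*0.000000 + (1-p)*0.000000] = 0.000000
  V(2,1) = exp(-r*dt) * [p*0.000000 + (1-p)*4.452802] = 2.359503
  V(2,2) = exp(-r*dt) * [p*4.452802 + (1-p)*11.269274] = 8.024898
  V(1,0) = exp(-r*dt) * [p*0.000000 + (1-p)*2.359503] = 1.250281
  V(1,1) = exp(-r*dt) * [p*2.359503 + (1-p)*8.024898] = 5.340408
  V(0,0) = exp(-r*dt) * [p*1.250281 + (1-p)*5.340408] = 3.406403

Answer: Price = V(0,0) = 3.4064


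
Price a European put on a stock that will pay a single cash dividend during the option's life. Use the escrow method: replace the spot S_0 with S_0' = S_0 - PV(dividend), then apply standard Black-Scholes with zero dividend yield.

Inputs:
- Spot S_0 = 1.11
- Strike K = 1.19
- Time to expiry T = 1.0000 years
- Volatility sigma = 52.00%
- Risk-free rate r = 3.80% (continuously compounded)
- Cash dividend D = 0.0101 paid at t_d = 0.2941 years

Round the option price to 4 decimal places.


Answer: Price = 0.2538

Derivation:
PV(D) = D * exp(-r * t_d) = 0.0101 * 0.98888642 = 0.00998775
S_0' = S_0 - PV(D) = 1.1100 - 0.00998775 = 1.10001225
d1 = (ln(S_0'/K) + (r + sigma^2/2)*T) / (sigma*sqrt(T)) = 0.18186155
d2 = d1 - sigma*sqrt(T) = -0.33813845
exp(-rT) = 0.96271294
N(-d1) = 0.42784569; N(-d2) = 0.63237057
P = K * exp(-rT) * N(-d2) - S_0' * N(-d1) = 1.1900 * 0.96271294 * 0.63237057 - 1.10001225 * 0.42784569 = 0.2538


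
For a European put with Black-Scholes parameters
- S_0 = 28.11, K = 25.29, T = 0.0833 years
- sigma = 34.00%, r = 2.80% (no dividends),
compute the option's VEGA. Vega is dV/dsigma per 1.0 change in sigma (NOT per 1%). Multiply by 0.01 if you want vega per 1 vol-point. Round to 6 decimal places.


d1 = 1.1501433127; d2 = 1.0520133988
phi(d1) = 0.2059023291; exp(-qT) = 1.0000000000; exp(-rT) = 0.9976703179
Vega = S * exp(-qT) * phi(d1) * sqrt(T) = 28.1100 * 1.0000000000 * 0.2059023291 * 0.2886173938 = 1.670493

Answer: Vega = 1.670493


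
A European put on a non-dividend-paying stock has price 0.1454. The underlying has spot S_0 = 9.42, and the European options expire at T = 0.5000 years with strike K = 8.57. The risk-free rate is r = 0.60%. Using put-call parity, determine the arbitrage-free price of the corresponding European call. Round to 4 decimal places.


Put-call parity: C - P = S_0 * exp(-qT) - K * exp(-rT).
S_0 * exp(-qT) = 9.4200 * 1.00000000 = 9.42000000
K * exp(-rT) = 8.5700 * 0.99700450 = 8.54432853
C = P + S*exp(-qT) - K*exp(-rT)
C = 0.1454 + 9.42000000 - 8.54432853 = 1.0211

Answer: Call price = 1.0211


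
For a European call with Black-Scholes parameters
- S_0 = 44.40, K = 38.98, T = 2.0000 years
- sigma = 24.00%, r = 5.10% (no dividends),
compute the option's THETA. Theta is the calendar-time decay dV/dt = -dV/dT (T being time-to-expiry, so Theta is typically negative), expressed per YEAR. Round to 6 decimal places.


d1 = 0.8538042599; d2 = 0.5143930050
phi(d1) = 0.2770854351; exp(-qT) = 1.0000000000; exp(-rT) = 0.9030295517
Theta = -S*exp(-qT)*phi(d1)*sigma/(2*sqrt(T)) - r*K*exp(-rT)*N(d2) + q*S*exp(-qT)*N(d1)
N(d1) = 0.8033932731; N(d2) = 0.6965113756; sqrt(T) = 1.4142135624
Term 1 = -44.4000 * 1.0000000000 * 0.2770854351 * 0.2400 / (2 * 1.4142135624) = -1.0439096594
Term 2 = -0.0510 * 38.9800 * 0.9030295517 * 0.6965113756 = -1.2503804869
Term 3 = 0 (no dividend yield, q = 0)
Theta = -1.0439096594 + (-1.2503804869) + (0.0000000000) = -2.294290

Answer: Theta = -2.294290


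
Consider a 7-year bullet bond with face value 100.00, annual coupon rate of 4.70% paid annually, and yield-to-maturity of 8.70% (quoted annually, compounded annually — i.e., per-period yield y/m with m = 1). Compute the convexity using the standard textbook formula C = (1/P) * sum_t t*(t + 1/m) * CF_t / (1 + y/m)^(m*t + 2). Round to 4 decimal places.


Coupon per period c = face * coupon_rate / m = 4.700000
Periods per year m = 1; per-period yield y/m = 0.087000
Number of cashflows N = 7
Cashflows (t years, CF_t, discount factor 1/(1+y/m)^(m*t), PV):
  t = 1.0000: CF_t = 4.700000, DF = 0.919963, PV = 4.323827
  t = 2.0000: CF_t = 4.700000, DF = 0.846332, PV = 3.977762
  t = 3.0000: CF_t = 4.700000, DF = 0.778595, PV = 3.659394
  t = 4.0000: CF_t = 4.700000, DF = 0.716278, PV = 3.366508
  t = 5.0000: CF_t = 4.700000, DF = 0.658950, PV = 3.097064
  t = 6.0000: CF_t = 4.700000, DF = 0.606209, PV = 2.849185
  t = 7.0000: CF_t = 104.700000, DF = 0.557690, PV = 58.390188
Price P = sum_t PV_t = 79.663928
Convexity numerator sum_t t*(t + 1/m) * CF_t / (1+y/m)^(m*t + 2):
  t = 1.0000: term = 7.318789
  t = 2.0000: term = 20.199049
  t = 3.0000: term = 37.164764
  t = 4.0000: term = 56.983693
  t = 5.0000: term = 78.634351
  t = 6.0000: term = 101.276992
  t = 7.0000: term = 2767.380089
Convexity = (1/P) * sum = 3068.957727 / 79.663928 = 38.523806

Answer: Convexity = 38.5238


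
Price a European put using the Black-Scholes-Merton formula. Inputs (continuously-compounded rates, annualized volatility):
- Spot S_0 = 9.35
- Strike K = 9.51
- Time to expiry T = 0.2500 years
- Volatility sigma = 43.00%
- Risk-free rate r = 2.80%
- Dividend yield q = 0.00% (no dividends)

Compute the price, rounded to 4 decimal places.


d1 = (ln(S/K) + (r - q + 0.5*sigma^2) * T) / (sigma * sqrt(T)) = 0.06113938
d2 = d1 - sigma * sqrt(T) = -0.15386062
exp(-rT) = 0.99302444; exp(-qT) = 1.00000000
P = K * exp(-rT) * N(-d2) - S_0 * exp(-qT) * N(-d1)
N(-d1) = 0.47562410; N(-d2) = 0.56114018
P = 9.5100 * 0.99302444 * 0.56114018 - 9.3500 * 1.00000000 * 0.47562410 = 0.8521

Answer: Price = 0.8521


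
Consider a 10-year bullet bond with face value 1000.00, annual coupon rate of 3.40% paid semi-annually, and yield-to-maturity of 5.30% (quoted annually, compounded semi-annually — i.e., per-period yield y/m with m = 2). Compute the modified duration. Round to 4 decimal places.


Answer: Modified duration = 8.1969

Derivation:
Coupon per period c = face * coupon_rate / m = 17.000000
Periods per year m = 2; per-period yield y/m = 0.026500
Number of cashflows N = 20
Cashflows (t years, CF_t, discount factor 1/(1+y/m)^(m*t), PV):
  t = 0.5000: CF_t = 17.000000, DF = 0.974184, PV = 16.561130
  t = 1.0000: CF_t = 17.000000, DF = 0.949035, PV = 16.133590
  t = 1.5000: CF_t = 17.000000, DF = 0.924535, PV = 15.717087
  t = 2.0000: CF_t = 17.000000, DF = 0.900667, PV = 15.311337
  t = 2.5000: CF_t = 17.000000, DF = 0.877415, PV = 14.916061
  t = 3.0000: CF_t = 17.000000, DF = 0.854764, PV = 14.530990
  t = 3.5000: CF_t = 17.000000, DF = 0.832698, PV = 14.155860
  t = 4.0000: CF_t = 17.000000, DF = 0.811201, PV = 13.790414
  t = 4.5000: CF_t = 17.000000, DF = 0.790259, PV = 13.434402
  t = 5.0000: CF_t = 17.000000, DF = 0.769858, PV = 13.087581
  t = 5.5000: CF_t = 17.000000, DF = 0.749983, PV = 12.749714
  t = 6.0000: CF_t = 17.000000, DF = 0.730622, PV = 12.420569
  t = 6.5000: CF_t = 17.000000, DF = 0.711760, PV = 12.099921
  t = 7.0000: CF_t = 17.000000, DF = 0.693385, PV = 11.787551
  t = 7.5000: CF_t = 17.000000, DF = 0.675485, PV = 11.483245
  t = 8.0000: CF_t = 17.000000, DF = 0.658047, PV = 11.186795
  t = 8.5000: CF_t = 17.000000, DF = 0.641059, PV = 10.897998
  t = 9.0000: CF_t = 17.000000, DF = 0.624509, PV = 10.616656
  t = 9.5000: CF_t = 17.000000, DF = 0.608387, PV = 10.342578
  t = 10.0000: CF_t = 1017.000000, DF = 0.592681, PV = 602.756467
Price P = sum_t PV_t = 853.979942
First compute Macaulay numerator sum_t t * PV_t:
  t * PV_t at t = 0.5000: 8.280565
  t * PV_t at t = 1.0000: 16.133590
  t * PV_t at t = 1.5000: 23.575631
  t * PV_t at t = 2.0000: 30.622673
  t * PV_t at t = 2.5000: 37.290153
  t * PV_t at t = 3.0000: 43.592970
  t * PV_t at t = 3.5000: 49.545508
  t * PV_t at t = 4.0000: 55.161654
  t * PV_t at t = 4.5000: 60.454809
  t * PV_t at t = 5.0000: 65.437905
  t * PV_t at t = 5.5000: 70.123425
  t * PV_t at t = 6.0000: 74.523411
  t * PV_t at t = 6.5000: 78.649484
  t * PV_t at t = 7.0000: 82.512854
  t * PV_t at t = 7.5000: 86.124335
  t * PV_t at t = 8.0000: 89.494356
  t * PV_t at t = 8.5000: 92.632980
  t * PV_t at t = 9.0000: 95.549906
  t * PV_t at t = 9.5000: 98.254490
  t * PV_t at t = 10.0000: 6027.564672
Macaulay duration D = 7185.525372 / 853.979942 = 8.414162
Modified duration = D / (1 + y/m) = 8.414162 / (1 + 0.026500) = 8.196943
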